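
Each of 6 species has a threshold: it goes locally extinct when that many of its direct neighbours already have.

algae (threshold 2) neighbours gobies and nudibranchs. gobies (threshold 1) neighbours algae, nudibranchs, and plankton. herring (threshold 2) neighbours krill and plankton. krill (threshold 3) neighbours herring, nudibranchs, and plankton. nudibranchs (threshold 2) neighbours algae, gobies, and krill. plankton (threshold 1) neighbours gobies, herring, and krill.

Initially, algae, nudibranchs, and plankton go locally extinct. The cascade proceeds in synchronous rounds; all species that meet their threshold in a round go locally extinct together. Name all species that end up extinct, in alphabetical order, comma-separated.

algae, gobies, nudibranchs, plankton

Round 1 — algae, nudibranchs, plankton go locally extinct (initial).
Round 2 — checking thresholds:
  gobies: 3 of 3 neighbours ≥ 1, goes locally extinct.
  herring: 1 of 2 neighbours < 2, not yet.
  krill: 2 of 3 neighbours < 3, not yet.
Round 3 — no new extinctions; cascade stops.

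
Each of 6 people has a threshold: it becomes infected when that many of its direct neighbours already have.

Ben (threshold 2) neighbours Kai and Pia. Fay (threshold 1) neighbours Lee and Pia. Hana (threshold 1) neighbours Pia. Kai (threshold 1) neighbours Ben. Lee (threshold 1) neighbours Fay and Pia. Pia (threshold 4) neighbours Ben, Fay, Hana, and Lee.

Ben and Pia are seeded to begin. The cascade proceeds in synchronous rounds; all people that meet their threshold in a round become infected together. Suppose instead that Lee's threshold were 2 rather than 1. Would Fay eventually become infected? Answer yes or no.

With Lee's threshold at 2:
Round 1 — Ben, Pia become infected (initial).
Round 2 — checking thresholds:
  Fay: 1 of 2 neighbours ≥ 1, becomes infected.
  Hana: 1 of 1 neighbours ≥ 1, becomes infected.
  Kai: 1 of 1 neighbours ≥ 1, becomes infected.
  Lee: 1 of 2 neighbours < 2, below threshold.
Round 3 — checking thresholds:
  Lee: 2 of 2 neighbours ≥ 2, becomes infected.
Round 4 — no new infections; cascade stops.

yes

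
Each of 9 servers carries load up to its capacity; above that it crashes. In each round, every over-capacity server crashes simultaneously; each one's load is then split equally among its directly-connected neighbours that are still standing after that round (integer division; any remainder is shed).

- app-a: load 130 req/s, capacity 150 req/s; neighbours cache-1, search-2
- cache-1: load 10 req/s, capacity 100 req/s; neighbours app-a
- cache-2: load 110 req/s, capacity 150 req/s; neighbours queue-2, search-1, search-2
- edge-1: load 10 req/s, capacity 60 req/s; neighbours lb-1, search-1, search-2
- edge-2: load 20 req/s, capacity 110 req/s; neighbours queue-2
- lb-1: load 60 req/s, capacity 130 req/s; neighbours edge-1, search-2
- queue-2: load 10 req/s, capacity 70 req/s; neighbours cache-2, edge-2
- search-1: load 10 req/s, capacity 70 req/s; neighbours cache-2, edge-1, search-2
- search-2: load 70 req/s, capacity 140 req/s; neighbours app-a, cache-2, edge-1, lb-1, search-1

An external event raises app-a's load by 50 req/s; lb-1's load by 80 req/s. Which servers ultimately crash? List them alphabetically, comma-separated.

Round 1 — app-a at 180 > 150; lb-1 at 140 > 130. app-a, lb-1 crash.
  app-a sheds 180 req/s to cache-1, search-2: 90 each.
    cache-1: 10+90 = 100 ≤ 100
    search-2: 70+90 = 160 > 140
  lb-1 sheds 140 req/s to edge-1, search-2: 70 each.
    edge-1: 10+70 = 80 > 60
    search-2: 160+70 = 230 > 140
Round 2 — edge-1, search-2 crash.
  edge-1 sheds 80 req/s to search-1: 80 each.
    search-1: 10+80 = 90 > 70
  search-2 sheds 230 req/s to cache-2, search-1: 115 each.
    cache-2: 110+115 = 225 > 150
    search-1: 90+115 = 205 > 70
Round 3 — cache-2, search-1 crash.
  cache-2 sheds 225 req/s to queue-2: 225 each.
    queue-2: 10+225 = 235 > 70
  search-1 sheds 205 req/s: no online neighbours, lost.
Round 4 — queue-2 crashes.
  queue-2 sheds 235 req/s to edge-2: 235 each.
    edge-2: 20+235 = 255 > 110
Round 5 — edge-2 crashes.
  edge-2 sheds 255 req/s: no online neighbours, lost.
No further crashes.

app-a, cache-2, edge-1, edge-2, lb-1, queue-2, search-1, search-2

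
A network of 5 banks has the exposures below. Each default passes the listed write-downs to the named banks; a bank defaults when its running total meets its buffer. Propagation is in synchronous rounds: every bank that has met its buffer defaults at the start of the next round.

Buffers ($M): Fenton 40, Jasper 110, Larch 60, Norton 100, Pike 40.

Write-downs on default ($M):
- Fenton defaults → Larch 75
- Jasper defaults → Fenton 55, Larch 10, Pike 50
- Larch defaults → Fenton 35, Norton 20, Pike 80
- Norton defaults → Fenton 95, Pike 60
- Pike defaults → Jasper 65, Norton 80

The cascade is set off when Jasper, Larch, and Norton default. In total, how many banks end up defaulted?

5

Round 1 — Jasper, Larch, Norton default (initial).
  Fenton: +55+35+95 → 185 ≥ 40
  Pike: +50+80+60 → 190 ≥ 40
Round 2 — Fenton, Pike default.
No further defaults.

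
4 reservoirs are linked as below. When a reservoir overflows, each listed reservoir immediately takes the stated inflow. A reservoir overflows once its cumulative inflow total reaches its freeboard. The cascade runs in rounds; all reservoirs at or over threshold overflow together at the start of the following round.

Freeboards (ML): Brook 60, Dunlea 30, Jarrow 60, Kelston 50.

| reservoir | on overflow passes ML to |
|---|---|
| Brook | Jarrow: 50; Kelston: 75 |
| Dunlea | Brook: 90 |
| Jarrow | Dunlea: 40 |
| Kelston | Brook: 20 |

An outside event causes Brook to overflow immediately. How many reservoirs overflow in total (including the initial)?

Round 1 — Brook overflows (initial).
  Jarrow: +50 → 50 < 60
  Kelston: +75 → 75 ≥ 50
Round 2 — Kelston overflows.
No further overflows.

2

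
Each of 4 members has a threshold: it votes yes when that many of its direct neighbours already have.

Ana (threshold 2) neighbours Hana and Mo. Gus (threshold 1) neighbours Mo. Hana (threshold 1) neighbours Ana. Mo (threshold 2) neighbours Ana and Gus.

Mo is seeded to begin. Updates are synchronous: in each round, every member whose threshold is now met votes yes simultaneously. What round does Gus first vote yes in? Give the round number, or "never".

2

Round 1 — Mo votes yes (initial).
Round 2 — checking thresholds:
  Ana: 1 of 2 neighbours < 2, holds.
  Gus: 1 of 1 neighbours ≥ 1, votes yes.
Round 3 — no new yes votes; cascade stops.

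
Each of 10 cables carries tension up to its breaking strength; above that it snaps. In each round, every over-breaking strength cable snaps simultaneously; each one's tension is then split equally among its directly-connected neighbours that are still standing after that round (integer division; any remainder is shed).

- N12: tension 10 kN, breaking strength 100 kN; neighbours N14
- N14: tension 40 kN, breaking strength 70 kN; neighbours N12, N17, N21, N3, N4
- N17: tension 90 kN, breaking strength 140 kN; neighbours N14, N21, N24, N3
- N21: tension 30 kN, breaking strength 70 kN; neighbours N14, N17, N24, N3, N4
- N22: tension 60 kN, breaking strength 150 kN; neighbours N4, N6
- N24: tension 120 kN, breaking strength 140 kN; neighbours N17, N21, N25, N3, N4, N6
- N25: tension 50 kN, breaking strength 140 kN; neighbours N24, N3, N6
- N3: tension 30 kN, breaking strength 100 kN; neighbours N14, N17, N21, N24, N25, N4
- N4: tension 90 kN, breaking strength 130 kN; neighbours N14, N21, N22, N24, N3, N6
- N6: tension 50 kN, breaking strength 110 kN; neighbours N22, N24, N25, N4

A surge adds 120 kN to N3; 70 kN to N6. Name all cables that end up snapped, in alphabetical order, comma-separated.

N12, N14, N17, N21, N24, N25, N3, N4, N6

Round 1 — N3 at 150 > 100; N6 at 120 > 110. N3, N6 snap.
  N3 sheds 150 kN to N14, N17, N21, N24, N25, N4: 25 each.
    N14: 40+25 = 65 ≤ 70
    N17: 90+25 = 115 ≤ 140
    N21: 30+25 = 55 ≤ 70
    N24: 120+25 = 145 > 140
    N25: 50+25 = 75 ≤ 140
    N4: 90+25 = 115 ≤ 130
  N6 sheds 120 kN to N22, N24, N25, N4: 30 each.
    N22: 60+30 = 90 ≤ 150
    N24: 145+30 = 175 > 140
    N25: 75+30 = 105 ≤ 140
    N4: 115+30 = 145 > 130
Round 2 — N24, N4 snap.
  N24 sheds 175 kN to N17, N21, N25: 58 each (1 lost).
    N17: 115+58 = 173 > 140
    N21: 55+58 = 113 > 70
    N25: 105+58 = 163 > 140
  N4 sheds 145 kN to N14, N21, N22: 48 each (1 lost).
    N14: 65+48 = 113 > 70
    N21: 113+48 = 161 > 70
    N22: 90+48 = 138 ≤ 150
Round 3 — N14, N17, N21, N25 snap.
  N14 sheds 113 kN to N12: 113 each.
    N12: 10+113 = 123 > 100
  N17 sheds 173 kN: no online neighbours, lost.
  N21 sheds 161 kN: no online neighbours, lost.
  N25 sheds 163 kN: no online neighbours, lost.
Round 4 — N12 snaps.
  N12 sheds 123 kN: no online neighbours, lost.
No further breaks.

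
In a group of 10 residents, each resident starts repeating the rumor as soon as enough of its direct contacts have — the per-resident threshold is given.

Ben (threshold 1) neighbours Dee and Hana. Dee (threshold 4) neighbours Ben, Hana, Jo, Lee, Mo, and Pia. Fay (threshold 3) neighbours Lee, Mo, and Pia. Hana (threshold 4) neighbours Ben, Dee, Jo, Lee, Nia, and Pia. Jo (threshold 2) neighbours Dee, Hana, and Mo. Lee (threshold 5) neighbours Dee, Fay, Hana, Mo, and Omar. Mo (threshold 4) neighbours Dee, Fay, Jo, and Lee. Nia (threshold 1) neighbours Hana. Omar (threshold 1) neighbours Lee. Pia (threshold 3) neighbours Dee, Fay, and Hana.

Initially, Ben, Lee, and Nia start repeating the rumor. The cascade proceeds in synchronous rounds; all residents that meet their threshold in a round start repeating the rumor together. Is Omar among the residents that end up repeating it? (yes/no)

yes

Round 1 — Ben, Lee, Nia start repeating the rumor (initial).
Round 2 — checking thresholds:
  Dee: 2 of 6 neighbours < 4, holds.
  Fay: 1 of 3 neighbours < 3, holds.
  Hana: 3 of 6 neighbours < 4, holds.
  Mo: 1 of 4 neighbours < 4, holds.
  Omar: 1 of 1 neighbours ≥ 1, starts repeating the rumor.
Round 3 — no new spreads; cascade stops.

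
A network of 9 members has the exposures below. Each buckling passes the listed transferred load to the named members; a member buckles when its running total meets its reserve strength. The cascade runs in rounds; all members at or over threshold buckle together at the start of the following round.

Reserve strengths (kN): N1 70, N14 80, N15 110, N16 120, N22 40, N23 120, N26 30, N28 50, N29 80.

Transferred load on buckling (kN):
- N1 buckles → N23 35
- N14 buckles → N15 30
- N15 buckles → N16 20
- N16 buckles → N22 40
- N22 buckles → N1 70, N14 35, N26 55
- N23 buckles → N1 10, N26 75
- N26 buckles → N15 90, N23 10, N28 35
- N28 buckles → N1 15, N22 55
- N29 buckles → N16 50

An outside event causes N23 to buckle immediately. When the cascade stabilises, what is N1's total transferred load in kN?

10

Round 1 — N23 buckles (initial).
  N1: +10 → 10 < 70
  N26: +75 → 75 ≥ 30
Round 2 — N26 buckles.
  N15: +90 → 90 < 110
  N28: +35 → 35 < 50
No further bucklings.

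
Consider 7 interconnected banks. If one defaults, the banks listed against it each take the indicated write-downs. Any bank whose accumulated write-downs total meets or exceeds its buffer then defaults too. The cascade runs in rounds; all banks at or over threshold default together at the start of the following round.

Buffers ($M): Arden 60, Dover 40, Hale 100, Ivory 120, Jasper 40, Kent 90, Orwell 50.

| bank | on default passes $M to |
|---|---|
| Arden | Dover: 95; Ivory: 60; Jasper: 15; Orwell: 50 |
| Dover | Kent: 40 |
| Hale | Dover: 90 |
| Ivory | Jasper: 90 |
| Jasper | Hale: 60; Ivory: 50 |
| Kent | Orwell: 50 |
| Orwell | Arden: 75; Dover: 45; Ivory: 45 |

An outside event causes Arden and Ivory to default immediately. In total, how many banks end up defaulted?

5

Round 1 — Arden, Ivory default (initial).
  Dover: +95 → 95 ≥ 40
  Jasper: +15+90 → 105 ≥ 40
  Orwell: +50 → 50 ≥ 50
Round 2 — Dover, Jasper, Orwell default.
  Hale: +60 → 60 < 100
  Kent: +40 → 40 < 90
No further defaults.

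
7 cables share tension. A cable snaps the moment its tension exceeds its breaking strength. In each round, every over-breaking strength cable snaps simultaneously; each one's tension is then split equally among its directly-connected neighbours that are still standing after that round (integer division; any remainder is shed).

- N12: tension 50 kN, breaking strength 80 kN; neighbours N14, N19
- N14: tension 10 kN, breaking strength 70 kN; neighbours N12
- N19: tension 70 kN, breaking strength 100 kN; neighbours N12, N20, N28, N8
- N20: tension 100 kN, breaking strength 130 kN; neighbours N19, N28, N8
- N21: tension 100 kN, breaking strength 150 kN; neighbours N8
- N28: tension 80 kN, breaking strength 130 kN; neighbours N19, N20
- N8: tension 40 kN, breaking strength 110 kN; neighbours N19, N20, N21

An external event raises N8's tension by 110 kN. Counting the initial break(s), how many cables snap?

6

Round 1 — N8 at 150 > 110. N8 snaps.
  N8 sheds 150 kN to N19, N20, N21: 50 each.
    N19: 70+50 = 120 > 100
    N20: 100+50 = 150 > 130
    N21: 100+50 = 150 ≤ 150
Round 2 — N19, N20 snap.
  N19 sheds 120 kN to N12, N28: 60 each.
    N12: 50+60 = 110 > 80
    N28: 80+60 = 140 > 130
  N20 sheds 150 kN to N28: 150 each.
    N28: 140+150 = 290 > 130
Round 3 — N12, N28 snap.
  N12 sheds 110 kN to N14: 110 each.
    N14: 10+110 = 120 > 70
  N28 sheds 290 kN: no online neighbours, lost.
Round 4 — N14 snaps.
  N14 sheds 120 kN: no online neighbours, lost.
No further breaks.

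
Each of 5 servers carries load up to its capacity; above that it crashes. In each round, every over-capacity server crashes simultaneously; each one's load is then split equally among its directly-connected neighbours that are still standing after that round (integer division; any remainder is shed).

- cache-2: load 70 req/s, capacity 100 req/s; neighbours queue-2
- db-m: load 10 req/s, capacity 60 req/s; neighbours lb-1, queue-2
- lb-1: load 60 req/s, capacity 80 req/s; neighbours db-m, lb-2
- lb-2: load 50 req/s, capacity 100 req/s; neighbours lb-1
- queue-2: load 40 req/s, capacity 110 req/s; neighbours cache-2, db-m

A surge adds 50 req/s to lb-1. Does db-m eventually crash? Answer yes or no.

yes

Round 1 — lb-1 at 110 > 80. lb-1 crashes.
  lb-1 sheds 110 req/s to db-m, lb-2: 55 each.
    db-m: 10+55 = 65 > 60
    lb-2: 50+55 = 105 > 100
Round 2 — db-m, lb-2 crash.
  db-m sheds 65 req/s to queue-2: 65 each.
    queue-2: 40+65 = 105 ≤ 110
  lb-2 sheds 105 req/s: no online neighbours, lost.
No further crashes.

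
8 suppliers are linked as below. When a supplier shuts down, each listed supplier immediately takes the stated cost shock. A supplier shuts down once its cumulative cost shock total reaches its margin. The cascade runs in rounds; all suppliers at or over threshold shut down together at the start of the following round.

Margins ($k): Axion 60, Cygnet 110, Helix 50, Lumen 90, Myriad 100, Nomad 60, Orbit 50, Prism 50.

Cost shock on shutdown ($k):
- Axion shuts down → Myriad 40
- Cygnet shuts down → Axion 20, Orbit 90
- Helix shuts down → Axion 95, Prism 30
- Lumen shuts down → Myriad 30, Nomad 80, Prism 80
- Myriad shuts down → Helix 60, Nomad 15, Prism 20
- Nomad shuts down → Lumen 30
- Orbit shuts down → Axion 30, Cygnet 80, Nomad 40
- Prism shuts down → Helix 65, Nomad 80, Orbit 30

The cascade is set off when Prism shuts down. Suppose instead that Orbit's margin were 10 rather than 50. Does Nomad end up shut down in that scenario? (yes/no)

yes

With Orbit's margin at 10:
Round 1 — Prism shuts down (initial).
  Helix: +65 → 65 ≥ 50
  Nomad: +80 → 80 ≥ 60
  Orbit: +30 → 30 ≥ 10
Round 2 — Helix, Nomad, Orbit shut down.
  Axion: +95+30 → 125 ≥ 60
  Cygnet: +80 → 80 < 110
  Lumen: +30 → 30 < 90
Round 3 — Axion shuts down.
  Myriad: +40 → 40 < 100
No further shutdowns.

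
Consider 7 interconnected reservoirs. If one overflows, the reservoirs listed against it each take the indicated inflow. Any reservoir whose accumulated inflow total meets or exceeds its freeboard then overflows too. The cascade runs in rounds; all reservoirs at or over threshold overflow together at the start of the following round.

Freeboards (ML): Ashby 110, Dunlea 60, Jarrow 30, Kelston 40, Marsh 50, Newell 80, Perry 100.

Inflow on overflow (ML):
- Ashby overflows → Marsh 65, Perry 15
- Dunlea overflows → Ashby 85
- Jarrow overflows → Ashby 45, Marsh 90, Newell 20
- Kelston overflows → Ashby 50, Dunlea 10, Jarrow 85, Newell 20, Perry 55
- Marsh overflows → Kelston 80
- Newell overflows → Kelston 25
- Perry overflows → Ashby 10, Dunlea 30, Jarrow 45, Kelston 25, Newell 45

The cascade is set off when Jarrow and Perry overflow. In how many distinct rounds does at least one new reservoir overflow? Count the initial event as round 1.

4

Round 1 — Jarrow, Perry overflow (initial).
  Ashby: +45+10 → 55 < 110
  Dunlea: +30 → 30 < 60
  Kelston: +25 → 25 < 40
  Marsh: +90 → 90 ≥ 50
  Newell: +20+45 → 65 < 80
Round 2 — Marsh overflows.
  Kelston: +80 → 105 ≥ 40
Round 3 — Kelston overflows.
  Ashby: +50 → 105 < 110
  Dunlea: +10 → 40 < 60
  Newell: +20 → 85 ≥ 80
Round 4 — Newell overflows.
No further overflows.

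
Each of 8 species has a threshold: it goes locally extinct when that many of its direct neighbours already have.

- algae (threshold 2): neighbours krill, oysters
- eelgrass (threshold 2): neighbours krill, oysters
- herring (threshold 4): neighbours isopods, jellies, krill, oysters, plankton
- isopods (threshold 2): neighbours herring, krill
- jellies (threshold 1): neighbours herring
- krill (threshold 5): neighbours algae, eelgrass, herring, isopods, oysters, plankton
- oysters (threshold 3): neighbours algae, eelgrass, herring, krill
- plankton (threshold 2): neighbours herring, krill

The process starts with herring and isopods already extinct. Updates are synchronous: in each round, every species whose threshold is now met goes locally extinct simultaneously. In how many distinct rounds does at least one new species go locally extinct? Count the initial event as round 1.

Round 1 — herring, isopods go locally extinct (initial).
Round 2 — checking thresholds:
  jellies: 1 of 1 neighbours ≥ 1, goes locally extinct.
  krill: 2 of 6 neighbours < 5, holds.
  oysters: 1 of 4 neighbours < 3, holds.
  plankton: 1 of 2 neighbours < 2, holds.
Round 3 — no new extinctions; cascade stops.

2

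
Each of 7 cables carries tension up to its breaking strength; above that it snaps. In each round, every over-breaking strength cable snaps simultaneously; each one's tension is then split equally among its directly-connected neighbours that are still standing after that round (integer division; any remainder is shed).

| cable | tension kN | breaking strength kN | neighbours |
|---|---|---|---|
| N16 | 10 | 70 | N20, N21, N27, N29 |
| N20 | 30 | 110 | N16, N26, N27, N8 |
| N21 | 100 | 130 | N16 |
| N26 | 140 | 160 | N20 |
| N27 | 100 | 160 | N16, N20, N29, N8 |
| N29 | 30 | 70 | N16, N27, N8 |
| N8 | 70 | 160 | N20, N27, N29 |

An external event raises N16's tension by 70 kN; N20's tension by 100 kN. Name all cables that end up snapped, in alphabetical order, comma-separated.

N16, N20, N26, N27, N29, N8

Round 1 — N16 at 80 > 70; N20 at 130 > 110. N16, N20 snap.
  N16 sheds 80 kN to N21, N27, N29: 26 each (2 lost).
    N21: 100+26 = 126 ≤ 130
    N27: 100+26 = 126 ≤ 160
    N29: 30+26 = 56 ≤ 70
  N20 sheds 130 kN to N26, N27, N8: 43 each (1 lost).
    N26: 140+43 = 183 > 160
    N27: 126+43 = 169 > 160
    N8: 70+43 = 113 ≤ 160
Round 2 — N26, N27 snap.
  N26 sheds 183 kN: no online neighbours, lost.
  N27 sheds 169 kN to N29, N8: 84 each (1 lost).
    N29: 56+84 = 140 > 70
    N8: 113+84 = 197 > 160
Round 3 — N29, N8 snap.
  N29 sheds 140 kN: no online neighbours, lost.
  N8 sheds 197 kN: no online neighbours, lost.
No further breaks.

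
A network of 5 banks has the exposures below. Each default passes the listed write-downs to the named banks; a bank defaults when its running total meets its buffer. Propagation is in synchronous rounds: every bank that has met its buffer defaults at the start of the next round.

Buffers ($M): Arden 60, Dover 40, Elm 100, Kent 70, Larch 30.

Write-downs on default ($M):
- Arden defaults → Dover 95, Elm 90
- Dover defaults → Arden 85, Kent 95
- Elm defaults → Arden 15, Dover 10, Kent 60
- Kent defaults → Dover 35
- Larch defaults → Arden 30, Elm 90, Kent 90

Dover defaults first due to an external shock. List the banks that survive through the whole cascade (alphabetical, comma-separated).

Elm, Larch

Round 1 — Dover defaults (initial).
  Arden: +85 → 85 ≥ 60
  Kent: +95 → 95 ≥ 70
Round 2 — Arden, Kent default.
  Elm: +90 → 90 < 100
No further defaults.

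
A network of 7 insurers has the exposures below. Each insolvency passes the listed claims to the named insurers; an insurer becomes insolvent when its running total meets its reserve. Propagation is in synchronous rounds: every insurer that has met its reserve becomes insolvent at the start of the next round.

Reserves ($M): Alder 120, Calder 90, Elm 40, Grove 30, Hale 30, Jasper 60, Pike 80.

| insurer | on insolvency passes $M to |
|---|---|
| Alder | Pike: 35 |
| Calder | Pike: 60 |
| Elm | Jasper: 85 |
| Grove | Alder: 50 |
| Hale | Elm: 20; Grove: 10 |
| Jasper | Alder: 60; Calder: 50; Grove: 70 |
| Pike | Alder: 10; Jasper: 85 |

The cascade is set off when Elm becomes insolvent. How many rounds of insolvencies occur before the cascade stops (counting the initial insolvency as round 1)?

Round 1 — Elm becomes insolvent (initial).
  Jasper: +85 → 85 ≥ 60
Round 2 — Jasper becomes insolvent.
  Alder: +60 → 60 < 120
  Calder: +50 → 50 < 90
  Grove: +70 → 70 ≥ 30
Round 3 — Grove becomes insolvent.
  Alder: +50 → 110 < 120
No further insolvencies.

3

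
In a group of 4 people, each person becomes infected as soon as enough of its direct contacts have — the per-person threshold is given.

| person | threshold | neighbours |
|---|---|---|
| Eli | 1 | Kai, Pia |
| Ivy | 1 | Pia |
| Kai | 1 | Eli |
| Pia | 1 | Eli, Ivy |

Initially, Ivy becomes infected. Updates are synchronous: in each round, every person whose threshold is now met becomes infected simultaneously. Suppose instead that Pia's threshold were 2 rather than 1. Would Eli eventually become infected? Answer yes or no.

With Pia's threshold at 2:
Round 1 — Ivy becomes infected (initial).
Round 2 — no new infections; cascade stops.

no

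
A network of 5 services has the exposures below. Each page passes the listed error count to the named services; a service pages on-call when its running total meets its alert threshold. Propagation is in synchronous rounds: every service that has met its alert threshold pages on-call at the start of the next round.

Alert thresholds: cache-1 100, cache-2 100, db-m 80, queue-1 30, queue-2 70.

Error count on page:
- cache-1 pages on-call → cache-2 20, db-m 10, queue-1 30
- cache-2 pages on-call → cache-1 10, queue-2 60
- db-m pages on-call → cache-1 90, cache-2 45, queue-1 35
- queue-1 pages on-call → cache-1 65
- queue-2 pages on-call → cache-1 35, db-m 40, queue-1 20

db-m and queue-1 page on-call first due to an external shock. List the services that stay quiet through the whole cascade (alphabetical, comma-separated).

Round 1 — db-m, queue-1 page on-call (initial).
  cache-1: +90+65 → 155 ≥ 100
  cache-2: +45 → 45 < 100
Round 2 — cache-1 pages on-call.
  cache-2: +20 → 65 < 100
No further pages.

cache-2, queue-2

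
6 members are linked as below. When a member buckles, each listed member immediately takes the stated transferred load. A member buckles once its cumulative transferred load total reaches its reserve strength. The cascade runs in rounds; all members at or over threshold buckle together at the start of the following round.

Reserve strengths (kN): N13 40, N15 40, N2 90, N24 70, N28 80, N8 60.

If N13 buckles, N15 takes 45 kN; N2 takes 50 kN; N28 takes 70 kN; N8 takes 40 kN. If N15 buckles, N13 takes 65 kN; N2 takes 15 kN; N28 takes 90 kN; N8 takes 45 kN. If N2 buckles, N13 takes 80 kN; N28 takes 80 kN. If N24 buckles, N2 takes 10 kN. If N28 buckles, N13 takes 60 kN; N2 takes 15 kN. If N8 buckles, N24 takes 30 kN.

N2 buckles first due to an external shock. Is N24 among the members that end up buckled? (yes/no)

no

Round 1 — N2 buckles (initial).
  N13: +80 → 80 ≥ 40
  N28: +80 → 80 ≥ 80
Round 2 — N13, N28 buckle.
  N15: +45 → 45 ≥ 40
  N8: +40 → 40 < 60
Round 3 — N15 buckles.
  N8: +45 → 85 ≥ 60
Round 4 — N8 buckles.
  N24: +30 → 30 < 70
No further bucklings.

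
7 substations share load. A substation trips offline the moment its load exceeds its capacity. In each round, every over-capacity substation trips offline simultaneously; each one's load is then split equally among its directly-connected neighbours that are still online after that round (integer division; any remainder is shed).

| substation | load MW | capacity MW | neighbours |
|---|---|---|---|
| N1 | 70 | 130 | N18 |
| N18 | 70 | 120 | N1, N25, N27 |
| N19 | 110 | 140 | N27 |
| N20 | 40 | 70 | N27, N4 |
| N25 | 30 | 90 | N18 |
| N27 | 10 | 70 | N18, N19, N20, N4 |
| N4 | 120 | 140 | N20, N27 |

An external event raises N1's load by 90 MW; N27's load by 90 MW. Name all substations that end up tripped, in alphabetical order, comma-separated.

Round 1 — N1 at 160 > 130; N27 at 100 > 70. N1, N27 trip offline.
  N1 sheds 160 MW to N18: 160 each.
    N18: 70+160 = 230 > 120
  N27 sheds 100 MW to N18, N19, N20, N4: 25 each.
    N18: 230+25 = 255 > 120
    N19: 110+25 = 135 ≤ 140
    N20: 40+25 = 65 ≤ 70
    N4: 120+25 = 145 > 140
Round 2 — N18, N4 trip offline.
  N18 sheds 255 MW to N25: 255 each.
    N25: 30+255 = 285 > 90
  N4 sheds 145 MW to N20: 145 each.
    N20: 65+145 = 210 > 70
Round 3 — N20, N25 trip offline.
  N20 sheds 210 MW: no online neighbours, lost.
  N25 sheds 285 MW: no online neighbours, lost.
No further trips.

N1, N18, N20, N25, N27, N4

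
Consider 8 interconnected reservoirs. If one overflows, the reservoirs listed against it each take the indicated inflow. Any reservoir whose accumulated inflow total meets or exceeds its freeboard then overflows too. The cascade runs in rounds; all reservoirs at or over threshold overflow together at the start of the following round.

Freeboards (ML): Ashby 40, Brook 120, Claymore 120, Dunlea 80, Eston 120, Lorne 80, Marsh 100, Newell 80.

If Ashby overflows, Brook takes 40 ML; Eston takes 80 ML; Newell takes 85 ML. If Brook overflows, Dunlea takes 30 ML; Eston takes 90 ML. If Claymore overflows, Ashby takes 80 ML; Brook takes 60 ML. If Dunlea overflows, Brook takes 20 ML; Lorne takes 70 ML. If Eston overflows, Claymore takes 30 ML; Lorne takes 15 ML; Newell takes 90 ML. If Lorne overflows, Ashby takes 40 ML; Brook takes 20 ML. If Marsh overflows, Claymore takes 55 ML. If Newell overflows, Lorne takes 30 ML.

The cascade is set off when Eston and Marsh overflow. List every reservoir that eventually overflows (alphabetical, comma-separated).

Round 1 — Eston, Marsh overflow (initial).
  Claymore: +30+55 → 85 < 120
  Lorne: +15 → 15 < 80
  Newell: +90 → 90 ≥ 80
Round 2 — Newell overflows.
  Lorne: +30 → 45 < 80
No further overflows.

Eston, Marsh, Newell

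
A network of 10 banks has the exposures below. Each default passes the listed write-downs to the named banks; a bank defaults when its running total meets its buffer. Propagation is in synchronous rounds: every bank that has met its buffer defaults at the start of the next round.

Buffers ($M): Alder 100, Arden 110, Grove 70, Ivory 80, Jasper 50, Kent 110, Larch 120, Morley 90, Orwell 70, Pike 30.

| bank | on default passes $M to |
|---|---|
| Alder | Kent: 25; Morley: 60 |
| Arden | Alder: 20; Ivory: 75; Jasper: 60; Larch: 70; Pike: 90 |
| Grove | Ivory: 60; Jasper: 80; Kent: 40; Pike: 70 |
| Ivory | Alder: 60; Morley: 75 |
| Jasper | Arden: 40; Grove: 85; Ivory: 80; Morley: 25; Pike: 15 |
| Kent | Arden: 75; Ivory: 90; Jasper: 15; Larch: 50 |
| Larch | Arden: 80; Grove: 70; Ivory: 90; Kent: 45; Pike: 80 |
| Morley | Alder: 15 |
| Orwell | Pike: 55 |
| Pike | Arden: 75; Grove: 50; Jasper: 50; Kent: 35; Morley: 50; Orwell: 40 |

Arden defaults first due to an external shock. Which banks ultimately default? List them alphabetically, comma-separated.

Round 1 — Arden defaults (initial).
  Alder: +20 → 20 < 100
  Ivory: +75 → 75 < 80
  Jasper: +60 → 60 ≥ 50
  Larch: +70 → 70 < 120
  Pike: +90 → 90 ≥ 30
Round 2 — Jasper, Pike default.
  Grove: +85+50 → 135 ≥ 70
  Ivory: +80 → 155 ≥ 80
  Kent: +35 → 35 < 110
  Morley: +25+50 → 75 < 90
  Orwell: +40 → 40 < 70
Round 3 — Grove, Ivory default.
  Alder: +60 → 80 < 100
  Kent: +40 → 75 < 110
  Morley: +75 → 150 ≥ 90
Round 4 — Morley defaults.
  Alder: +15 → 95 < 100
No further defaults.

Arden, Grove, Ivory, Jasper, Morley, Pike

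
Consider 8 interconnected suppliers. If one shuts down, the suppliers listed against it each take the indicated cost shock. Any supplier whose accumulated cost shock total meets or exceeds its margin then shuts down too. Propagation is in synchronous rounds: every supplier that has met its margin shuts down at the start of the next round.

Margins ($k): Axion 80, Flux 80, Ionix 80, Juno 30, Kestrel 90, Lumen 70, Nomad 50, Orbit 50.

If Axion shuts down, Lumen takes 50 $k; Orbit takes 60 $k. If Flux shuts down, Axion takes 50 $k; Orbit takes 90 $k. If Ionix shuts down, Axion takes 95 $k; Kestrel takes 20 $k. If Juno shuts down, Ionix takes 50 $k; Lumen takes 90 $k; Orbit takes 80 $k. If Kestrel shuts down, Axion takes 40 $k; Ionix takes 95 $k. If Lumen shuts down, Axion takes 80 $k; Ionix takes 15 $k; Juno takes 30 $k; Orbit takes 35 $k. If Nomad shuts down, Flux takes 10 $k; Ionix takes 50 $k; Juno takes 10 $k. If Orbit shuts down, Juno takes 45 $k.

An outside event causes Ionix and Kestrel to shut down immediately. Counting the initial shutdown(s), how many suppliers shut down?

6

Round 1 — Ionix, Kestrel shut down (initial).
  Axion: +95+40 → 135 ≥ 80
Round 2 — Axion shuts down.
  Lumen: +50 → 50 < 70
  Orbit: +60 → 60 ≥ 50
Round 3 — Orbit shuts down.
  Juno: +45 → 45 ≥ 30
Round 4 — Juno shuts down.
  Lumen: +90 → 140 ≥ 70
Round 5 — Lumen shuts down.
No further shutdowns.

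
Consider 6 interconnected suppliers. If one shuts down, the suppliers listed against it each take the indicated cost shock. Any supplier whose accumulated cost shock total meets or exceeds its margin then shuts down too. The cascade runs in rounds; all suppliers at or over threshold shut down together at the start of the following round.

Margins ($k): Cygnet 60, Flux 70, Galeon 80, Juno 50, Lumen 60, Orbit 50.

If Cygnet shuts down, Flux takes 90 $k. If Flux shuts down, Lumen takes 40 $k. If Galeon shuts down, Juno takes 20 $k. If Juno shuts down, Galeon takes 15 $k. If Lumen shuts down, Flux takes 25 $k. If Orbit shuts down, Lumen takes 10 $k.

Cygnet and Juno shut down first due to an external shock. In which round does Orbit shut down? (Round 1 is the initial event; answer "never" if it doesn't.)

Round 1 — Cygnet, Juno shut down (initial).
  Flux: +90 → 90 ≥ 70
  Galeon: +15 → 15 < 80
Round 2 — Flux shuts down.
  Lumen: +40 → 40 < 60
No further shutdowns.

never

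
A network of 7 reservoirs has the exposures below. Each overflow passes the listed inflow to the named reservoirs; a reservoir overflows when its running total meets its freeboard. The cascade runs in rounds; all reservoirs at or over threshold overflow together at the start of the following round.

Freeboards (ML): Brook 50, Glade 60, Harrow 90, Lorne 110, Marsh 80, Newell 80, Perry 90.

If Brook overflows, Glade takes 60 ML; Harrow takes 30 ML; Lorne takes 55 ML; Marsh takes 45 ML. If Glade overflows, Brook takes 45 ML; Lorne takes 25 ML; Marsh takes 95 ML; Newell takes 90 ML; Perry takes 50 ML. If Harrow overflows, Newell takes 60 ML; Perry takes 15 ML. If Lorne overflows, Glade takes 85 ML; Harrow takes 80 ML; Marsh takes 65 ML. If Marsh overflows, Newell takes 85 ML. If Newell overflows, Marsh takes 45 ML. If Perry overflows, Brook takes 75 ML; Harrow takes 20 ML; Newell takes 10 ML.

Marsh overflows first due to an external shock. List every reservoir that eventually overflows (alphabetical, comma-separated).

Round 1 — Marsh overflows (initial).
  Newell: +85 → 85 ≥ 80
Round 2 — Newell overflows.
No further overflows.

Marsh, Newell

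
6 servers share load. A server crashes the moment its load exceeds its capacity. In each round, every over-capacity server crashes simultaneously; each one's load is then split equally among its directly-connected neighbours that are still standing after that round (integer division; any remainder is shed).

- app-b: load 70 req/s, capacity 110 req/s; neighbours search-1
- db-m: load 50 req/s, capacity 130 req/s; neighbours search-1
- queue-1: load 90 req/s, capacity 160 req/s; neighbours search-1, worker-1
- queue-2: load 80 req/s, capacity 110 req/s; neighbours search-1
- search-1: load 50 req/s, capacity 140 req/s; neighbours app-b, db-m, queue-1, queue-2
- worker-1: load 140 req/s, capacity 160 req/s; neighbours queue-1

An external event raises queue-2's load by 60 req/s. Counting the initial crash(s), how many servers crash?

Round 1 — queue-2 at 140 > 110. queue-2 crashes.
  queue-2 sheds 140 req/s to search-1: 140 each.
    search-1: 50+140 = 190 > 140
Round 2 — search-1 crashes.
  search-1 sheds 190 req/s to app-b, db-m, queue-1: 63 each (1 lost).
    app-b: 70+63 = 133 > 110
    db-m: 50+63 = 113 ≤ 130
    queue-1: 90+63 = 153 ≤ 160
Round 3 — app-b crashes.
  app-b sheds 133 req/s: no online neighbours, lost.
No further crashes.

3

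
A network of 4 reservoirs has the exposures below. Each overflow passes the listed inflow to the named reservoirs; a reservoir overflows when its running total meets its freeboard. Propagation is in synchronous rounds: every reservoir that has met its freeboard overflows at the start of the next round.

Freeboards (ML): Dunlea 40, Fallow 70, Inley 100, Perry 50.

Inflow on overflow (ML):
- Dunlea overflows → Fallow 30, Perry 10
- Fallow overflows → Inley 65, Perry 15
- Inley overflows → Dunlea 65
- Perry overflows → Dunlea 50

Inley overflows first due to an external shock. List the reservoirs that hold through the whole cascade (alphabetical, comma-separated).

Round 1 — Inley overflows (initial).
  Dunlea: +65 → 65 ≥ 40
Round 2 — Dunlea overflows.
  Fallow: +30 → 30 < 70
  Perry: +10 → 10 < 50
No further overflows.

Fallow, Perry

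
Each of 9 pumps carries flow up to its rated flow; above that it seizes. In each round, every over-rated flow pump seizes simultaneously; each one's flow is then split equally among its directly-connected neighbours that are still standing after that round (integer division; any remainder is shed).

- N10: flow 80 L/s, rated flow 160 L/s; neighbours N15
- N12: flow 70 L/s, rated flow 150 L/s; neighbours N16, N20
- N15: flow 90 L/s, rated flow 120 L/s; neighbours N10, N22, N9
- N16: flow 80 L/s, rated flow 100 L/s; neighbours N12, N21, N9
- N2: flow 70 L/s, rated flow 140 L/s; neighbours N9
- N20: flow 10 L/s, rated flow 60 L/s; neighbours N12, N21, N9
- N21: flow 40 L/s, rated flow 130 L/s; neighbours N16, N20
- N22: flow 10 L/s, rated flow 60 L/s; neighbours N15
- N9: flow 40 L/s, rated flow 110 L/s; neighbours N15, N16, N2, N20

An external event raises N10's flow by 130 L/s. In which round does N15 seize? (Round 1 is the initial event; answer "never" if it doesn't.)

2

Round 1 — N10 at 210 > 160. N10 seizes.
  N10 sheds 210 L/s to N15: 210 each.
    N15: 90+210 = 300 > 120
Round 2 — N15 seizes.
  N15 sheds 300 L/s to N22, N9: 150 each.
    N22: 10+150 = 160 > 60
    N9: 40+150 = 190 > 110
Round 3 — N22, N9 seize.
  N22 sheds 160 L/s: no online neighbours, lost.
  N9 sheds 190 L/s to N16, N2, N20: 63 each (1 lost).
    N16: 80+63 = 143 > 100
    N2: 70+63 = 133 ≤ 140
    N20: 10+63 = 73 > 60
Round 4 — N16, N20 seize.
  N16 sheds 143 L/s to N12, N21: 71 each (1 lost).
    N12: 70+71 = 141 ≤ 150
    N21: 40+71 = 111 ≤ 130
  N20 sheds 73 L/s to N12, N21: 36 each (1 lost).
    N12: 141+36 = 177 > 150
    N21: 111+36 = 147 > 130
Round 5 — N12, N21 seize.
  N12 sheds 177 L/s: no online neighbours, lost.
  N21 sheds 147 L/s: no online neighbours, lost.
No further seizures.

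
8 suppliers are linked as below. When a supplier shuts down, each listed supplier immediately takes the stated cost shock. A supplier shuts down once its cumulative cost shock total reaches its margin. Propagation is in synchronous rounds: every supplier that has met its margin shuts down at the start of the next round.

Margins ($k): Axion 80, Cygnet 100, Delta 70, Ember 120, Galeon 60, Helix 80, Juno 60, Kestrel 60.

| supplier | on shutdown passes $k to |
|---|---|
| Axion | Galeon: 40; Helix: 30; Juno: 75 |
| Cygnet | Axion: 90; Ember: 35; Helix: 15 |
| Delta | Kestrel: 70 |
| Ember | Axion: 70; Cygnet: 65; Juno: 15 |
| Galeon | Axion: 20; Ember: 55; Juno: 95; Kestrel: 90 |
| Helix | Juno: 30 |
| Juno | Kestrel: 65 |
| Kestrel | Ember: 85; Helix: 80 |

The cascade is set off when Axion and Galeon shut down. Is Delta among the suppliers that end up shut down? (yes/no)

Round 1 — Axion, Galeon shut down (initial).
  Ember: +55 → 55 < 120
  Helix: +30 → 30 < 80
  Juno: +75+95 → 170 ≥ 60
  Kestrel: +90 → 90 ≥ 60
Round 2 — Juno, Kestrel shut down.
  Ember: +85 → 140 ≥ 120
  Helix: +80 → 110 ≥ 80
Round 3 — Ember, Helix shut down.
  Cygnet: +65 → 65 < 100
No further shutdowns.

no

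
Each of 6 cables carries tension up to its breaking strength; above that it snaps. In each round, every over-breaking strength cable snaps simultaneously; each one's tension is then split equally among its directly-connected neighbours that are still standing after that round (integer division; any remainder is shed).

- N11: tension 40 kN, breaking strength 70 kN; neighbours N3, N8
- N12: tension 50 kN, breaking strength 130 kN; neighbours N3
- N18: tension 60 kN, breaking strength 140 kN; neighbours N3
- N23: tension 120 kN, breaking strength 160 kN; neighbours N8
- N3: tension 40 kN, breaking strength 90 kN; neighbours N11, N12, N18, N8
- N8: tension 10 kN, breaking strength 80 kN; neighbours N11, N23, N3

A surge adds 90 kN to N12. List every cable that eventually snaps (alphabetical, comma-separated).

N11, N12, N23, N3, N8

Round 1 — N12 at 140 > 130. N12 snaps.
  N12 sheds 140 kN to N3: 140 each.
    N3: 40+140 = 180 > 90
Round 2 — N3 snaps.
  N3 sheds 180 kN to N11, N18, N8: 60 each.
    N11: 40+60 = 100 > 70
    N18: 60+60 = 120 ≤ 140
    N8: 10+60 = 70 ≤ 80
Round 3 — N11 snaps.
  N11 sheds 100 kN to N8: 100 each.
    N8: 70+100 = 170 > 80
Round 4 — N8 snaps.
  N8 sheds 170 kN to N23: 170 each.
    N23: 120+170 = 290 > 160
Round 5 — N23 snaps.
  N23 sheds 290 kN: no online neighbours, lost.
No further breaks.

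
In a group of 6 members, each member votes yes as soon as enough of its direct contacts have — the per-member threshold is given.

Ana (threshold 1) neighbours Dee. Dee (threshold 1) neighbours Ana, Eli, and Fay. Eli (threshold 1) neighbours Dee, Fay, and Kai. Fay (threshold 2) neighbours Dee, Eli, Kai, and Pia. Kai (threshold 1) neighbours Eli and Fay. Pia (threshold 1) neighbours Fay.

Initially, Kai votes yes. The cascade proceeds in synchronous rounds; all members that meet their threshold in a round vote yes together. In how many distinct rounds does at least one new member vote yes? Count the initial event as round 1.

Round 1 — Kai votes yes (initial).
Round 2 — checking thresholds:
  Eli: 1 of 3 neighbours ≥ 1, votes yes.
  Fay: 1 of 4 neighbours < 2, holds.
Round 3 — checking thresholds:
  Dee: 1 of 3 neighbours ≥ 1, votes yes.
  Fay: 2 of 4 neighbours ≥ 2, votes yes.
Round 4 — checking thresholds:
  Ana: 1 of 1 neighbours ≥ 1, votes yes.
  Pia: 1 of 1 neighbours ≥ 1, votes yes.
Round 5 — no new yes votes; cascade stops.

4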